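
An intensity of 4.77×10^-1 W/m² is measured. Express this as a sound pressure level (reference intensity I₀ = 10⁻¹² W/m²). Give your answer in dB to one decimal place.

116.8 dB

Dividing by I₀ shifts the exponent by 12: I/I₀ = 4.77×10^11.
L = 10·(0.6785 + 11) = 116.79 dB.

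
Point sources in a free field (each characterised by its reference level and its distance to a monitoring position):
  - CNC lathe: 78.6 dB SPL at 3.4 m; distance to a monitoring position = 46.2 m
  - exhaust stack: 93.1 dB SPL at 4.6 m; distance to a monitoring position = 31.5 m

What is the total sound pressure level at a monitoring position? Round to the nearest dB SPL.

Propagate each source to the receiver with L = L_ref − 20·log₁₀(r/r_ref), then add intensities.
CNC lathe: 78.6 − 20·log₁₀(46.2/3.4) = 78.6 − 22.66 = 55.94 dB SPL.
exhaust stack: 93.1 − 20·log₁₀(31.5/4.6) = 93.1 − 16.71 = 76.39 dB SPL.
Σ 10^(L/10) = 4.393e+07 → L_total = 10·log₁₀(4.393e+07) = 76.43 dB SPL.

76 dB SPL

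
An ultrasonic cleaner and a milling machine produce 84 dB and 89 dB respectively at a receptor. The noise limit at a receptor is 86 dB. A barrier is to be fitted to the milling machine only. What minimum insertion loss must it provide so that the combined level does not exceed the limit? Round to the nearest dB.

7 dB

Fixed contribution from the other source: Σ 10^(L/10) = 10^(84/10) = 2.512e+08 (84.00 dB).
To meet 86 dB overall, the treated milling machine may contribute at most 10^(86/10) − 2.512e+08 = 1.469e+08, i.e. 81.67 dB.
Required insertion loss = 89 − 81.67 = 7.33 dB.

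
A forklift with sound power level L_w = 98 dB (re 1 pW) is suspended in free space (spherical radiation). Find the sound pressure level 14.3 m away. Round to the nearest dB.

L_p = L_w − 10·log₁₀(4π·r²) with r = 14.3 m.
4π·r² = 2570 m², 10·log₁₀ of that is 34.099 dB.
L_p = 98 − 34.099 = 63.90 dB.

64 dB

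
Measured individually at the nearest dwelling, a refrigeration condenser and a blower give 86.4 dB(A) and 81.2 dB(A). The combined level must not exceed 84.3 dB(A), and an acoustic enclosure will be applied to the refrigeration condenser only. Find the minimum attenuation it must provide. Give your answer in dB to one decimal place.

Everything except the refrigeration condenser sums to 10^(81.2/10) = 1.318e+08 in linear terms, 81.20 dB(A).
The limit corresponds to 10^(84.3/10) = 2.692e+08; subtracting the fixed part leaves 1.373e+08 for the refrigeration condenser, i.e. 81.38 dB(A).
So the refrigeration condenser must be reduced from 86.4 to 81.38 dB(A): IL = 5.02 dB.

5.0 dB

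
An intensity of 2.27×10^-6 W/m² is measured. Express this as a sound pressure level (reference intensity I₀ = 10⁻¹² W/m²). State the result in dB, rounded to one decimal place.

63.6 dB

Dividing by I₀ shifts the exponent by 12: I/I₀ = 2.27×10^6.
L = 10·(0.3560 + 6) = 63.56 dB.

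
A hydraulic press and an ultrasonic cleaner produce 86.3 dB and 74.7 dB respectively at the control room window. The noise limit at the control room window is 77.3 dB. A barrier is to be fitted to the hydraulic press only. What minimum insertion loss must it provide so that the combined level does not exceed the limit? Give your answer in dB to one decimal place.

12.5 dB

The untreated sources together contribute 10^(74.7/10) = 2.951e+07, i.e. 74.70 dB.
The limit corresponds to 10^(77.3/10) = 5.370e+07; subtracting the fixed part leaves 2.419e+07 for the hydraulic press, i.e. 73.84 dB.
Required insertion loss = 86.3 − 73.84 = 12.46 dB.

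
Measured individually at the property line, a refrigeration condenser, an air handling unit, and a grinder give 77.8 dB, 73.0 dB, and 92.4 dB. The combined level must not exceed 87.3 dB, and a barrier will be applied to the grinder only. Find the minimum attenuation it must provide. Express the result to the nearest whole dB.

Fixed contribution from the other sources: Σ 10^(L/10) = 10^(77.8/10) + 10^(73.0/10) = 8.021e+07 (79.04 dB).
The limit corresponds to 10^(87.3/10) = 5.370e+08; subtracting the fixed part leaves 4.568e+08 for the grinder, i.e. 86.60 dB.
Required insertion loss = 92.4 − 86.60 = 5.80 dB.

6 dB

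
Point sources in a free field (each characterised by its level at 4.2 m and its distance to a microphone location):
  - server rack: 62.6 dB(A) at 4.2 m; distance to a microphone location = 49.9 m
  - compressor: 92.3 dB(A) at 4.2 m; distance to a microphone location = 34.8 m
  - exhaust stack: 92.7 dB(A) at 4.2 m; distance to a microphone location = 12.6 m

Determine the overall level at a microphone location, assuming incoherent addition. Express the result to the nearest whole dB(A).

84 dB(A)

Apply inverse-square spreading to bring every level to the receiver, then sum 10^(L/10).
server rack: 62.6 − 20·log₁₀(49.9/4.2) = 62.6 − 21.50 = 41.10 dB(A).
compressor: 92.3 − 20·log₁₀(34.8/4.2) = 92.3 − 18.37 = 73.93 dB(A).
exhaust stack: 92.7 − 20·log₁₀(12.6/4.2) = 92.7 − 9.54 = 83.16 dB(A).
Σ 10^(L/10) = 2.316e+08 → L_total = 10·log₁₀(2.316e+08) = 83.65 dB(A).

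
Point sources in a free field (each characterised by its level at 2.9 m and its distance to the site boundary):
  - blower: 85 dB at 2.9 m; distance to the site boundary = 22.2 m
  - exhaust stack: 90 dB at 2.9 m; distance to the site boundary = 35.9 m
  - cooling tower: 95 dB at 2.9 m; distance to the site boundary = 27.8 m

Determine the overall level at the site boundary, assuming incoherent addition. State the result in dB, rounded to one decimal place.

76.7 dB

Propagate each source to the receiver with L = L_ref − 20·log₁₀(r/r_ref), then add intensities.
blower: 85 − 20·log₁₀(22.2/2.9) = 85 − 17.68 = 67.32 dB.
exhaust stack: 90 − 20·log₁₀(35.9/2.9) = 90 − 21.85 = 68.15 dB.
cooling tower: 95 − 20·log₁₀(27.8/2.9) = 95 − 19.63 = 75.37 dB.
Σ 10^(L/10) = 4.633e+07 → L_total = 10·log₁₀(4.633e+07) = 76.66 dB.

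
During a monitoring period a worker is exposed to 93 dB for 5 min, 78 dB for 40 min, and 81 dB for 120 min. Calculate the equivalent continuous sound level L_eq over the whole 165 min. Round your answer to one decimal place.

82.2 dB

The energy average is taken in the linear domain: L_eq = 10·log₁₀[(Σ tᵢ·10^(Lᵢ/10))/T], T = 165 min.
Σ tᵢ·10^(Lᵢ/10) = 5·10^(93/10) + 40·10^(78/10) + 120·10^(81/10) = 2.761e+10.
L_eq = 10·log₁₀(2.761e+10/165) = 82.24 dB.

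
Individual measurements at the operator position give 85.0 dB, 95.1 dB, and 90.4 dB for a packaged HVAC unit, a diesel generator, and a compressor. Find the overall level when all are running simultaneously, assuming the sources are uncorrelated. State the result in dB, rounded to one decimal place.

96.7 dB

For uncorrelated sources the intensities add, so convert each level to linear form, sum, and take 10·log₁₀ of the total.
Σ 10^(L/10) = 10^(85.0/10) + 10^(95.1/10) + 10^(90.4/10) = 4.649e+09.
L_total = 10·log₁₀(4.649e+09) = 96.67 dB.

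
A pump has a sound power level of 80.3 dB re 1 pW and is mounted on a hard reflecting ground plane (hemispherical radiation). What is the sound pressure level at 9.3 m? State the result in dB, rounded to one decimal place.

L_p = L_w − 10·log₁₀(2π·r²) with r = 9.3 m.
2π·r² = 543.4 m², 10·log₁₀ of that is 27.351 dB.
L_p = 80.3 − 27.351 = 52.95 dB.

52.9 dB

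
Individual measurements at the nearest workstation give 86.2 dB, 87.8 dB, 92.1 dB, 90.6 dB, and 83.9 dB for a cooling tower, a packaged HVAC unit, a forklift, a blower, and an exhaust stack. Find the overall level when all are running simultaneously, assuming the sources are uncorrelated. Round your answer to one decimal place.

96.1 dB

For uncorrelated sources the intensities add, so convert each level to linear form, sum, and take 10·log₁₀ of the total.
Σ 10^(L/10) = 10^(86.2/10) + 10^(87.8/10) + 10^(92.1/10) + 10^(90.6/10) + 10^(83.9/10) = 4.035e+09.
L_total = 10·log₁₀(4.035e+09) = 96.06 dB.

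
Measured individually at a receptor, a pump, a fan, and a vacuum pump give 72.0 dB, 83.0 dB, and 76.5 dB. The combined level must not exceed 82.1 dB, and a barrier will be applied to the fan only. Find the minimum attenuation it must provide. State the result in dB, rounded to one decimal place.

2.9 dB

Everything except the fan sums to 10^(72.0/10) + 10^(76.5/10) = 6.052e+07 in linear terms, 77.82 dB.
To meet 82.1 dB overall, the treated fan may contribute at most 10^(82.1/10) − 6.052e+07 = 1.017e+08, i.e. 80.07 dB.
So the fan must be reduced from 83.0 to 80.07 dB: IL = 2.93 dB.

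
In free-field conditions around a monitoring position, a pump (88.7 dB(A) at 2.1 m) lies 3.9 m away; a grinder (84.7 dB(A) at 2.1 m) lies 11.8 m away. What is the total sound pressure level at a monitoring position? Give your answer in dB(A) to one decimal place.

83.5 dB(A)

First find each source's level at the receiver (point-source: −20·log₁₀(r/r_ref)), then combine on an intensity basis.
pump: 88.7 − 20·log₁₀(3.9/2.1) = 88.7 − 5.38 = 83.32 dB(A).
grinder: 84.7 − 20·log₁₀(11.8/2.1) = 84.7 − 14.99 = 69.71 dB(A).
Σ 10^(L/10) = 2.243e+08 → L_total = 10·log₁₀(2.243e+08) = 83.51 dB(A).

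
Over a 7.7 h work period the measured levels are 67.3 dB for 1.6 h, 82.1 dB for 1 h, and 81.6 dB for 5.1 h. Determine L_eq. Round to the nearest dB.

Weight each interval's intensity by its duration and average over T = 7.7 h:
Σ tᵢ·10^(Lᵢ/10) = 1.6·10^(67.3/10) + 1·10^(82.1/10) + 5.1·10^(81.6/10) = 9.079e+08.
L_eq = 10·log₁₀(9.079e+08/7.7) = 80.72 dB.

81 dB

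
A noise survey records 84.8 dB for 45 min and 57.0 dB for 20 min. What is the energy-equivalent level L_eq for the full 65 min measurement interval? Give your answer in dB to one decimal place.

83.2 dB

Weight each interval's intensity by its duration and average over T = 65 min:
Σ tᵢ·10^(Lᵢ/10) = 45·10^(84.8/10) + 20·10^(57.0/10) = 1.360e+10.
L_eq = 10·log₁₀(1.360e+10/65) = 83.21 dB.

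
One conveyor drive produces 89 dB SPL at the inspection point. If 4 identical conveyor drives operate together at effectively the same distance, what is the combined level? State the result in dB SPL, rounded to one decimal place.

95.0 dB SPL

L_total = L₁ + 10·log₁₀ N for N identical incoherent sources.
L_total = 89 + 10·log₁₀(4) = 89 + 6.021 = 95.02 dB SPL.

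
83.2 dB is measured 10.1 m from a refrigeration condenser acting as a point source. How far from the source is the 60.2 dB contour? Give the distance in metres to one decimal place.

The 23.0 dB drop corresponds to a distance ratio of 10^(23.0/20) for a point source.
r₂ = 10.1·10^((83.2−60.2)/20) = 10.1·10^(23.0/20) = 142.67 m.

142.7 m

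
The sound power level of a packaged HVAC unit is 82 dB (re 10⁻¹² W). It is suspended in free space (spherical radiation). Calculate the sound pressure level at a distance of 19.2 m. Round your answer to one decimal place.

The power spreads over a sphere of area 4π·r², so L_p = L_w − 10·log₁₀(4π·r²).
4π·r² = 4632 m², 10·log₁₀ of that is 36.658 dB.
L_p = 82 − 36.658 = 45.34 dB.

45.3 dB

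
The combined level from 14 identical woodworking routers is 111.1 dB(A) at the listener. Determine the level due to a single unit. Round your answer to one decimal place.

14 equal contributions raise the level by 10·log₁₀ 14 = 11.461 dB, so each unit alone gives 111.1 − 11.461.

99.6 dB(A)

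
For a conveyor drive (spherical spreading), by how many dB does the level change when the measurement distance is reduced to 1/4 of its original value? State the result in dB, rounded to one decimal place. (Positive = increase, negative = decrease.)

+12.0 dB

With spherical spreading the level changes by −20·log₁₀(r₂/r₁).
ΔL = −20·log₁₀(0.25) = +12.04 dB.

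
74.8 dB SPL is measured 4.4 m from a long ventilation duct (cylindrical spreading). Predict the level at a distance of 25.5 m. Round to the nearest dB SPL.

67 dB SPL

Cylindrical spreading from a line source gives a 10·log₁₀(r₂/r₁) drop.
L₂ = 74.8 − 10·log₁₀(25.5/4.4) = 74.8 − 7.631 = 67.17 dB SPL.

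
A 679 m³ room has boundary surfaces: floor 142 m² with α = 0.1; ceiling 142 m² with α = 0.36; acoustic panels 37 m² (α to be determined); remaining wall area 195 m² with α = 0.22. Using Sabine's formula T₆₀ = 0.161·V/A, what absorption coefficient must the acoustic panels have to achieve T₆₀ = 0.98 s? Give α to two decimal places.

0.09

A = 0.161·V/T₆₀ = 0.161·679/0.98 = 111.55 m² sabins.
Absorption from the other surfaces = 142·0.1 + 142·0.36 + 195·0.22 = 108.22 m², so the acoustic panels must supply 3.33 m² over 37 m².
α = 3.33/37 = 0.090.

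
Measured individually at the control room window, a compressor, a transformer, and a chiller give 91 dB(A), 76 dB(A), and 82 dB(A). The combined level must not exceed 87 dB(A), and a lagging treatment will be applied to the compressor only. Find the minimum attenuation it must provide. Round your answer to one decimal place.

Everything except the compressor sums to 10^(76/10) + 10^(82/10) = 1.983e+08 in linear terms, 82.97 dB(A).
The limit corresponds to 10^(87/10) = 5.012e+08; subtracting the fixed part leaves 3.029e+08 for the compressor, i.e. 84.81 dB(A).
Required insertion loss = 91 − 84.81 = 6.19 dB.

6.2 dB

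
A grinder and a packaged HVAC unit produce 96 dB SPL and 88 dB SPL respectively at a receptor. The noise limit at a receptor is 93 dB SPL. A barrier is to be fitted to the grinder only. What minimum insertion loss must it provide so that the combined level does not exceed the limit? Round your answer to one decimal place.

4.7 dB

Everything except the grinder sums to 10^(88/10) = 6.310e+08 in linear terms, 88.00 dB SPL.
The limit corresponds to 10^(93/10) = 1.995e+09; subtracting the fixed part leaves 1.364e+09 for the grinder, i.e. 91.35 dB SPL.
So the grinder must be reduced from 96 to 91.35 dB SPL: IL = 4.65 dB.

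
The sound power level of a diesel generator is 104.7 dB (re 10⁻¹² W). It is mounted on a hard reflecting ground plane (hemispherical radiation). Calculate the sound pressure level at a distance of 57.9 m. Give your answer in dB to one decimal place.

Free-field hemispherical radiation: L_p = L_w − 10·log₁₀(2π·r²), r = 57.9 m.
2π·r² = 2.106e+04 m², 10·log₁₀ of that is 43.235 dB.
L_p = 104.7 − 43.235 = 61.46 dB.

61.5 dB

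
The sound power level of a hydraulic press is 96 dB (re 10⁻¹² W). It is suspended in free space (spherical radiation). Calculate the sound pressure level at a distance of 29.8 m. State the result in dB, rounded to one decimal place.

55.5 dB

Free-field spherical radiation: L_p = L_w − 10·log₁₀(4π·r²), r = 29.8 m.
4π·r² = 1.116e+04 m², 10·log₁₀ of that is 40.476 dB.
L_p = 96 − 40.476 = 55.52 dB.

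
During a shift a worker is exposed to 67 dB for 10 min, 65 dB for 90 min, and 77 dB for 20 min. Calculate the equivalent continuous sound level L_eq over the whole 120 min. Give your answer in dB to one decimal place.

L_eq = 10·log₁₀[(1/T)·Σ tᵢ·10^(Lᵢ/10)] with T = 120 min.
Σ tᵢ·10^(Lᵢ/10) = 10·10^(67/10) + 90·10^(65/10) + 20·10^(77/10) = 1.337e+09.
L_eq = 10·log₁₀(1.337e+09/120) = 70.47 dB.

70.5 dB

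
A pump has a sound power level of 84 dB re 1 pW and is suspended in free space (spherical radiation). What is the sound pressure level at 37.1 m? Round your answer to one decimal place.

41.6 dB

The power spreads over a sphere of area 4π·r², so L_p = L_w − 10·log₁₀(4π·r²).
4π·r² = 1.73e+04 m², 10·log₁₀ of that is 42.380 dB.
L_p = 84 − 42.380 = 41.62 dB.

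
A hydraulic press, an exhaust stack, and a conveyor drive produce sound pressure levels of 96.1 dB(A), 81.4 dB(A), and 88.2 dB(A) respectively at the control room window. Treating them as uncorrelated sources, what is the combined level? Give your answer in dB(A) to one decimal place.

Incoherent sources combine by intensity addition: L_total = 10·log₁₀(Σ 10^(L_i/10)).
Σ 10^(L/10) = 10^(96.1/10) + 10^(81.4/10) + 10^(88.2/10) = 4.873e+09.
L_total = 10·log₁₀(4.873e+09) = 96.88 dB(A).

96.9 dB(A)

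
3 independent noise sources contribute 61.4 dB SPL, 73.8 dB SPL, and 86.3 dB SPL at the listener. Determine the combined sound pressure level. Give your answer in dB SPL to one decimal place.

Incoherent sources combine by intensity addition: L_total = 10·log₁₀(Σ 10^(L_i/10)).
Σ 10^(L/10) = 10^(61.4/10) + 10^(73.8/10) + 10^(86.3/10) = 4.519e+08.
L_total = 10·log₁₀(4.519e+08) = 86.55 dB SPL.

86.6 dB SPL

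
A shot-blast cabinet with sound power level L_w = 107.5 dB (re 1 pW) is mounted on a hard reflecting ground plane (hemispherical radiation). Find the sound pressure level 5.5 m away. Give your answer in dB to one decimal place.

Free-field hemispherical radiation: L_p = L_w − 10·log₁₀(2π·r²), r = 5.5 m.
2π·r² = 190.1 m², 10·log₁₀ of that is 22.789 dB.
L_p = 107.5 − 22.789 = 84.71 dB.

84.7 dB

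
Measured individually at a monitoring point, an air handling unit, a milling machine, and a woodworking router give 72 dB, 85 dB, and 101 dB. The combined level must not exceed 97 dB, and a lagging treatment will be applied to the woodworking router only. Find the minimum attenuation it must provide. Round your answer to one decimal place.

Everything except the woodworking router sums to 10^(72/10) + 10^(85/10) = 3.321e+08 in linear terms, 85.21 dB.
To meet 97 dB overall, the treated woodworking router may contribute at most 10^(97/10) − 3.321e+08 = 4.680e+09, i.e. 96.70 dB.
So the woodworking router must be reduced from 101 to 96.70 dB: IL = 4.30 dB.

4.3 dB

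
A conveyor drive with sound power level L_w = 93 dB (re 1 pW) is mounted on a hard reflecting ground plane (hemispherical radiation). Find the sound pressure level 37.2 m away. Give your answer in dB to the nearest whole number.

54 dB

Free-field hemispherical radiation: L_p = L_w − 10·log₁₀(2π·r²), r = 37.2 m.
2π·r² = 8695 m², 10·log₁₀ of that is 39.393 dB.
L_p = 93 − 39.393 = 53.61 dB.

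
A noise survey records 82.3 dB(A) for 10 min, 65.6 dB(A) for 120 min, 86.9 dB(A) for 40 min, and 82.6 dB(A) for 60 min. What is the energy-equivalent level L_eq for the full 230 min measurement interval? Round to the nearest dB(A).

The energy average is taken in the linear domain: L_eq = 10·log₁₀[(Σ tᵢ·10^(Lᵢ/10))/T], T = 230 min.
Σ tᵢ·10^(Lᵢ/10) = 10·10^(82.3/10) + 120·10^(65.6/10) + 40·10^(86.9/10) + 60·10^(82.6/10) = 3.264e+10.
L_eq = 10·log₁₀(3.264e+10/230) = 81.52 dB(A).

82 dB(A)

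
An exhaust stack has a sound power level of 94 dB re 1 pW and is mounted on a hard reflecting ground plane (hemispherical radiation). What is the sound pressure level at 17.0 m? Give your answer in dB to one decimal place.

L_p = L_w − 10·log₁₀(2π·r²) with r = 17.0 m.
2π·r² = 1816 m², 10·log₁₀ of that is 32.591 dB.
L_p = 94 − 32.591 = 61.41 dB.

61.4 dB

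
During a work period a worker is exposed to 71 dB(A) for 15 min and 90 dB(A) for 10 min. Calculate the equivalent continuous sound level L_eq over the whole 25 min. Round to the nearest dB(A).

86 dB(A)

The energy average is taken in the linear domain: L_eq = 10·log₁₀[(Σ tᵢ·10^(Lᵢ/10))/T], T = 25 min.
Σ tᵢ·10^(Lᵢ/10) = 15·10^(71/10) + 10·10^(90/10) = 1.019e+10.
L_eq = 10·log₁₀(1.019e+10/25) = 86.10 dB(A).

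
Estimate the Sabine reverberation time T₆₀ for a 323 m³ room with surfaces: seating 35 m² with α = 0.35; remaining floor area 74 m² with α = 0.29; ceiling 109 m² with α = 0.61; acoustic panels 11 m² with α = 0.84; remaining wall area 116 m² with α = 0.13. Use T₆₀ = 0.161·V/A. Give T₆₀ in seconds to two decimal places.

0.42 s

Total absorption A = 35·0.35 + 74·0.29 + 109·0.61 + 11·0.84 + 116·0.13 = 124.52 m² sabins.
T₆₀ = 0.161·V/A = 0.161·323/124.52 = 0.418 s.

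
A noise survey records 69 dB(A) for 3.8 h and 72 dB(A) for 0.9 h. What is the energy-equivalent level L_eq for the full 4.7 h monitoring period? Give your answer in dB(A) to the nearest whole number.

70 dB(A)

L_eq = 10·log₁₀[(1/T)·Σ tᵢ·10^(Lᵢ/10)] with T = 4.7 h.
Σ tᵢ·10^(Lᵢ/10) = 3.8·10^(69/10) + 0.9·10^(72/10) = 4.445e+07.
L_eq = 10·log₁₀(4.445e+07/4.7) = 69.76 dB(A).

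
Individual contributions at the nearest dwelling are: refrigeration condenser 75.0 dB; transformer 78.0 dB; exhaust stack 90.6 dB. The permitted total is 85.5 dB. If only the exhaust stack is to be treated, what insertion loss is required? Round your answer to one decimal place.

6.4 dB

The untreated sources together contribute 10^(75.0/10) + 10^(78.0/10) = 9.472e+07, i.e. 79.76 dB.
The limit corresponds to 10^(85.5/10) = 3.548e+08; subtracting the fixed part leaves 2.601e+08 for the exhaust stack, i.e. 84.15 dB.
Required insertion loss = 90.6 − 84.15 = 6.45 dB.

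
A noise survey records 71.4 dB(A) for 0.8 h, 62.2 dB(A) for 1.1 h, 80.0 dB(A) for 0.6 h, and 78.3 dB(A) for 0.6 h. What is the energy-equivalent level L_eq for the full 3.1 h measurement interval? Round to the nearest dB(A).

76 dB(A)

L_eq = 10·log₁₀[(1/T)·Σ tᵢ·10^(Lᵢ/10)] with T = 3.1 h.
Σ tᵢ·10^(Lᵢ/10) = 0.8·10^(71.4/10) + 1.1·10^(62.2/10) + 0.6·10^(80.0/10) + 0.6·10^(78.3/10) = 1.134e+08.
L_eq = 10·log₁₀(1.134e+08/3.1) = 75.63 dB(A).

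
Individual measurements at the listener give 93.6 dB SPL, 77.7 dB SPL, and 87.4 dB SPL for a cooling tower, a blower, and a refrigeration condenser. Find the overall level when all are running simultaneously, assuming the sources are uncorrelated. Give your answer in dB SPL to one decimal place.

94.6 dB SPL

Incoherent sources combine by intensity addition: L_total = 10·log₁₀(Σ 10^(L_i/10)).
Σ 10^(L/10) = 10^(93.6/10) + 10^(77.7/10) + 10^(87.4/10) = 2.899e+09.
L_total = 10·log₁₀(2.899e+09) = 94.62 dB SPL.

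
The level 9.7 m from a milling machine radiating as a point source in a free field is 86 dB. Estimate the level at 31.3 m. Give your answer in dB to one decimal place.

For a point source, L₂ = L₁ − 20·log₁₀(r₂/r₁).
L₂ = 86 − 20·log₁₀(31.3/9.7) = 86 − 10.175 = 75.82 dB.

75.8 dB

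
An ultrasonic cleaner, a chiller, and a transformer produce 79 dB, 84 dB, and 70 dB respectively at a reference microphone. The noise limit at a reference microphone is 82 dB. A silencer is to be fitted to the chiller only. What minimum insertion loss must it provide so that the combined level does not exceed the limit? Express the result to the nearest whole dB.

6 dB

The untreated sources together contribute 10^(79/10) + 10^(70/10) = 8.943e+07, i.e. 79.51 dB.
To meet 82 dB overall, the treated chiller may contribute at most 10^(82/10) − 8.943e+07 = 6.906e+07, i.e. 78.39 dB.
Required insertion loss = 84 − 78.39 = 5.61 dB.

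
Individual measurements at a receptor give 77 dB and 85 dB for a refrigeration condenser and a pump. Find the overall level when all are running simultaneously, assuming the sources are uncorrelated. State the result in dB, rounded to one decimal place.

85.6 dB

Incoherent sources combine by intensity addition: L_total = 10·log₁₀(Σ 10^(L_i/10)).
Σ 10^(L/10) = 10^(77/10) + 10^(85/10) = 3.663e+08.
L_total = 10·log₁₀(3.663e+08) = 85.64 dB.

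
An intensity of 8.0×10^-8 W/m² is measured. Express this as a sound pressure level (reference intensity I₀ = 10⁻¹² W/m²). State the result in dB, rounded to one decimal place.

49.0 dB

I/I₀ = 8.0×10^-8/10⁻¹² = 8.0×10^4, and L = 10·log₁₀(I/I₀).
L = 10·(0.9031 + 4) = 49.03 dB.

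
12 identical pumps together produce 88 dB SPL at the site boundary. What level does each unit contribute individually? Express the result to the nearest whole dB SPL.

12 equal contributions raise the level by 10·log₁₀ 12 = 10.792 dB, so each unit alone gives 88 − 10.792.

77 dB SPL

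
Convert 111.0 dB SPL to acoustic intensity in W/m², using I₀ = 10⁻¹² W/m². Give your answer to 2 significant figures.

I/I₀ = 10^(111.0/10) = 1.259e+11, so I = 1.259e+11 × 10⁻¹² W/m².

0.13 W/m²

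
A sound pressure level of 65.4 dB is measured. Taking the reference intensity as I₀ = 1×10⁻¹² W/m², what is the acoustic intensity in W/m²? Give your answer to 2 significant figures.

3.5e-06 W/m²

L = 10·log₁₀(I/I₀) ⇒ I = I₀·10^(L/10) = 10⁻¹² × 10^6.54.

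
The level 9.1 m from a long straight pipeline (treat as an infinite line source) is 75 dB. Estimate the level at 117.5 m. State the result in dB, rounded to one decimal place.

63.9 dB

Line-source attenuation: ΔL = 10·log₁₀(r₂/r₁) = 10·log₁₀(117.5/9.1) = 11.110 dB.
L₂ = 75 − 10·log₁₀(117.5/9.1) = 75 − 11.110 = 63.89 dB.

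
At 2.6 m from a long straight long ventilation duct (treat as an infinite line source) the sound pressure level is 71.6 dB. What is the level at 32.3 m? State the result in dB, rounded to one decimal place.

Line-source attenuation: ΔL = 10·log₁₀(r₂/r₁) = 10·log₁₀(32.3/2.6) = 10.942 dB.
L₂ = 71.6 − 10·log₁₀(32.3/2.6) = 71.6 − 10.942 = 60.66 dB.

60.7 dB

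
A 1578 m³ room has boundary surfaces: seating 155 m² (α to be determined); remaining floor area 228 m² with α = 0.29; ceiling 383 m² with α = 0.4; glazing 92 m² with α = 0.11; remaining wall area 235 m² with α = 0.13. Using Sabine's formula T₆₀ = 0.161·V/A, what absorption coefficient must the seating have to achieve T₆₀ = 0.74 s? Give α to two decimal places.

A = 0.161·V/T₆₀ = 0.161·1578/0.74 = 343.32 m² sabins.
Absorption from the other surfaces = 228·0.29 + 383·0.4 + 92·0.11 + 235·0.13 = 259.99 m², so the seating must supply 83.33 m² over 155 m².
α = 83.33/155 = 0.538.

0.54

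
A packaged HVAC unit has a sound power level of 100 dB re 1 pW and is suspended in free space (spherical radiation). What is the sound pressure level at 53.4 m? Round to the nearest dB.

54 dB

Free-field spherical radiation: L_p = L_w − 10·log₁₀(4π·r²), r = 53.4 m.
4π·r² = 3.583e+04 m², 10·log₁₀ of that is 45.543 dB.
L_p = 100 − 45.543 = 54.46 dB.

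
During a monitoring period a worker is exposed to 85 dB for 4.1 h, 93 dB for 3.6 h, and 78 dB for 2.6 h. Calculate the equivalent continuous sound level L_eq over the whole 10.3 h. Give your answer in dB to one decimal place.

89.2 dB

The energy average is taken in the linear domain: L_eq = 10·log₁₀[(Σ tᵢ·10^(Lᵢ/10))/T], T = 10.3 h.
Σ tᵢ·10^(Lᵢ/10) = 4.1·10^(85/10) + 3.6·10^(93/10) + 2.6·10^(78/10) = 8.644e+09.
L_eq = 10·log₁₀(8.644e+09/10.3) = 89.24 dB.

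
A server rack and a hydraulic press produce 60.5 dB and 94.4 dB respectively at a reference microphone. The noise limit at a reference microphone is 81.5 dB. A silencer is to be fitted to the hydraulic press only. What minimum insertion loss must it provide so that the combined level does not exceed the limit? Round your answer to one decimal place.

Everything except the hydraulic press sums to 10^(60.5/10) = 1.122e+06 in linear terms, 60.50 dB.
The limit corresponds to 10^(81.5/10) = 1.413e+08; subtracting the fixed part leaves 1.401e+08 for the hydraulic press, i.e. 81.47 dB.
Required insertion loss = 94.4 − 81.47 = 12.93 dB.

12.9 dB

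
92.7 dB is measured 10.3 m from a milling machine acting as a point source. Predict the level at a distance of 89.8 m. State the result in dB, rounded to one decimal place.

Spherical spreading from a point source gives a 20·log₁₀(r₂/r₁) drop.
L₂ = 92.7 − 20·log₁₀(89.8/10.3) = 92.7 − 18.809 = 73.89 dB.

73.9 dB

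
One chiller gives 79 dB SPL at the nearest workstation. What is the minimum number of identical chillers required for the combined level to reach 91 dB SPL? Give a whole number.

Need L₁ + 10·log₁₀ N ≥ 91, i.e. log₁₀ N ≥ 1.20.
N ≥ 10^(12.0/10) = 15.849, so N = 16.

16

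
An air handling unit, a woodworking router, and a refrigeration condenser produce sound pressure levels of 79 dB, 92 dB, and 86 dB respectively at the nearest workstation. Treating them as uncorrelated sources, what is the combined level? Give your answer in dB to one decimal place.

For uncorrelated sources the intensities add, so convert each level to linear form, sum, and take 10·log₁₀ of the total.
Σ 10^(L/10) = 10^(79/10) + 10^(92/10) + 10^(86/10) = 2.062e+09.
L_total = 10·log₁₀(2.062e+09) = 93.14 dB.

93.1 dB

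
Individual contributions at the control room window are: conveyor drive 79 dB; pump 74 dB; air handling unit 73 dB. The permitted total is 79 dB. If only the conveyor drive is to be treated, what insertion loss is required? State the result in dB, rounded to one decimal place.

Fixed contribution from the other sources: Σ 10^(L/10) = 10^(74/10) + 10^(73/10) = 4.507e+07 (76.54 dB).
The limit corresponds to 10^(79/10) = 7.943e+07; subtracting the fixed part leaves 3.436e+07 for the conveyor drive, i.e. 75.36 dB.
Required insertion loss = 79 − 75.36 = 3.64 dB.

3.6 dB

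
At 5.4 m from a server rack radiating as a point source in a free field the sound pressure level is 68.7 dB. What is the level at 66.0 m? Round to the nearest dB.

For a point source, L₂ = L₁ − 20·log₁₀(r₂/r₁).
L₂ = 68.7 − 20·log₁₀(66.0/5.4) = 68.7 − 21.743 = 46.96 dB.

47 dB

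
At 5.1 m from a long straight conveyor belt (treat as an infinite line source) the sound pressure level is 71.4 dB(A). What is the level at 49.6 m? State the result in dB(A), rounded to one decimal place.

61.5 dB(A)

Cylindrical spreading from a line source gives a 10·log₁₀(r₂/r₁) drop.
L₂ = 71.4 − 10·log₁₀(49.6/5.1) = 71.4 − 9.879 = 61.52 dB(A).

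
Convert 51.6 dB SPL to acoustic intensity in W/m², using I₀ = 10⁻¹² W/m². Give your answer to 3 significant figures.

1.45e-07 W/m²

L = 10·log₁₀(I/I₀) ⇒ I = I₀·10^(L/10) = 10⁻¹² × 10^5.16.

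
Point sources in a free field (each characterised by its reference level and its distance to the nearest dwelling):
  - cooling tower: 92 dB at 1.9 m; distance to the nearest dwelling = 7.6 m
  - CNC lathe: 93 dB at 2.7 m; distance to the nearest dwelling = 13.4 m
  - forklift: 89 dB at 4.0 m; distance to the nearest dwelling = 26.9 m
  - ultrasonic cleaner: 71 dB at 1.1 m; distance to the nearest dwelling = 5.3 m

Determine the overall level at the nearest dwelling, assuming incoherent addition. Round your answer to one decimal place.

83.0 dB

First find each source's level at the receiver (point-source: −20·log₁₀(r/r_ref)), then combine on an intensity basis.
cooling tower: 92 − 20·log₁₀(7.6/1.9) = 92 − 12.04 = 79.96 dB.
CNC lathe: 93 − 20·log₁₀(13.4/2.7) = 93 − 13.91 = 79.09 dB.
forklift: 89 − 20·log₁₀(26.9/4.0) = 89 − 16.55 = 72.45 dB.
ultrasonic cleaner: 71 − 20·log₁₀(5.3/1.1) = 71 − 13.66 = 57.34 dB.
Σ 10^(L/10) = 1.982e+08 → L_total = 10·log₁₀(1.982e+08) = 82.97 dB.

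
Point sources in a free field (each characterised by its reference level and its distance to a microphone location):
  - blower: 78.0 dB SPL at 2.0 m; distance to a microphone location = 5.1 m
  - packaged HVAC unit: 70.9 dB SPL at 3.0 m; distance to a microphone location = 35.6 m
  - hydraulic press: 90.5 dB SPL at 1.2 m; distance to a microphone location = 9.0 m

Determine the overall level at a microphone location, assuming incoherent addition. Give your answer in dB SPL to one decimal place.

First find each source's level at the receiver (point-source: −20·log₁₀(r/r_ref)), then combine on an intensity basis.
blower: 78.0 − 20·log₁₀(5.1/2.0) = 78.0 − 8.13 = 69.87 dB SPL.
packaged HVAC unit: 70.9 − 20·log₁₀(35.6/3.0) = 70.9 − 21.49 = 49.41 dB SPL.
hydraulic press: 90.5 − 20·log₁₀(9.0/1.2) = 90.5 − 17.50 = 73.00 dB SPL.
Σ 10^(L/10) = 2.974e+07 → L_total = 10·log₁₀(2.974e+07) = 74.73 dB SPL.

74.7 dB SPL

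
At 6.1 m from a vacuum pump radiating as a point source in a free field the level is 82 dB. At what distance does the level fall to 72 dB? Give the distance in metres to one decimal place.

19.3 m

For a point source L₁ − L₂ = 20·log₁₀(r₂/r₁), so r₂ = r₁·10^((L₁−L₂)/20).
r₂ = 6.1·10^((82−72)/20) = 6.1·10^(10.0/20) = 19.29 m.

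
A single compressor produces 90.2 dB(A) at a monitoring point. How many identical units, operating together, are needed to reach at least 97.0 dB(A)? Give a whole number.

5

Need L₁ + 10·log₁₀ N ≥ 97.0, i.e. log₁₀ N ≥ 0.68.
N ≥ 10^(6.8/10) = 4.786, so N = 5.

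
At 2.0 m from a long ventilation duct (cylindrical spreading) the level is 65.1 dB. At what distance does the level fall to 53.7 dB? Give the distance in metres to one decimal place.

Line-source spreading drops the level by 10·log₁₀(r₂/r₁); inverting, r₂/r₁ = 10^(ΔL/10).
r₂ = 2.0·10^((65.1−53.7)/10) = 2.0·10^(11.4/10) = 27.61 m.

27.6 m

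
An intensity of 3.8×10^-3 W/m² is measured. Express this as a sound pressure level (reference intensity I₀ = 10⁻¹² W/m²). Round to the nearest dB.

96 dB

Dividing by I₀ shifts the exponent by 12: I/I₀ = 3.8×10^9.
L = 10·(0.5798 + 9) = 95.80 dB.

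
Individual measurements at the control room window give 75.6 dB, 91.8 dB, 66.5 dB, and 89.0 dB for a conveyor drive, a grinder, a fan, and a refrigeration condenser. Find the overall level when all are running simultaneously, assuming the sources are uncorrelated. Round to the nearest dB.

Incoherent sources combine by intensity addition: L_total = 10·log₁₀(Σ 10^(L_i/10)).
Σ 10^(L/10) = 10^(75.6/10) + 10^(91.8/10) + 10^(66.5/10) + 10^(89.0/10) = 2.349e+09.
L_total = 10·log₁₀(2.349e+09) = 93.71 dB.

94 dB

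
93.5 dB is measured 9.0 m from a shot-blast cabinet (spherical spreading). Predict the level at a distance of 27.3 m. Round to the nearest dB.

84 dB

For a point source, L₂ = L₁ − 20·log₁₀(r₂/r₁).
L₂ = 93.5 − 20·log₁₀(27.3/9.0) = 93.5 − 9.638 = 83.86 dB.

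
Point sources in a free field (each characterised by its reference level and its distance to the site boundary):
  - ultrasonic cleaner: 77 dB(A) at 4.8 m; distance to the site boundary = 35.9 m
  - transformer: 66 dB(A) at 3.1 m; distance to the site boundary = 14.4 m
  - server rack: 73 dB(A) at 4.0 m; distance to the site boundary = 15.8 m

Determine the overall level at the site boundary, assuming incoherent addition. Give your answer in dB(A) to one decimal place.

63.7 dB(A)

Propagate each source to the receiver with L = L_ref − 20·log₁₀(r/r_ref), then add intensities.
ultrasonic cleaner: 77 − 20·log₁₀(35.9/4.8) = 77 − 17.48 = 59.52 dB(A).
transformer: 66 − 20·log₁₀(14.4/3.1) = 66 − 13.34 = 52.66 dB(A).
server rack: 73 − 20·log₁₀(15.8/4.0) = 73 − 11.93 = 61.07 dB(A).
Σ 10^(L/10) = 2.359e+06 → L_total = 10·log₁₀(2.359e+06) = 63.73 dB(A).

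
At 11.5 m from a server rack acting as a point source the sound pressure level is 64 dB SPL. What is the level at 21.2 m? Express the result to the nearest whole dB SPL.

59 dB SPL

For a point source, L₂ = L₁ − 20·log₁₀(r₂/r₁).
L₂ = 64 − 20·log₁₀(21.2/11.5) = 64 − 5.313 = 58.69 dB SPL.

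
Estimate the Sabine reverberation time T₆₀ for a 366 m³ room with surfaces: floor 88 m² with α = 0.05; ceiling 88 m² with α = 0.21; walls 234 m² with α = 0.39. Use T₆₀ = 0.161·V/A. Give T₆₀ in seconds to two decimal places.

Summing Sᵢαᵢ: 88·0.05 + 88·0.21 + 234·0.39 = 114.14 m².
T₆₀ = 0.161·V/A = 0.161·366/114.14 = 0.516 s.

0.52 s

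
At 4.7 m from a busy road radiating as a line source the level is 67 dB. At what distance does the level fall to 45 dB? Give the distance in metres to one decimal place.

Line-source spreading drops the level by 10·log₁₀(r₂/r₁); inverting, r₂/r₁ = 10^(ΔL/10).
r₂ = 4.7·10^((67−45)/10) = 4.7·10^(22.0/10) = 744.90 m.

744.9 m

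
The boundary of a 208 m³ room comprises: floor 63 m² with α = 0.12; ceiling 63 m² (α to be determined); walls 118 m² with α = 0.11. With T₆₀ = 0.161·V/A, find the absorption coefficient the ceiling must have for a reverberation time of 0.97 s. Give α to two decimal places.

0.22

A = 0.161·V/T₆₀ = 0.161·208/0.97 = 34.52 m² sabins.
Absorption from the other surfaces = 63·0.12 + 118·0.11 = 20.54 m², so the ceiling must supply 13.98 m² over 63 m².
α = 13.98/63 = 0.222.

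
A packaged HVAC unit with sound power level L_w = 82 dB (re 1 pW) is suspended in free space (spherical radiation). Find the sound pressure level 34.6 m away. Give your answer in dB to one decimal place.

Free-field spherical radiation: L_p = L_w − 10·log₁₀(4π·r²), r = 34.6 m.
4π·r² = 1.504e+04 m², 10·log₁₀ of that is 41.774 dB.
L_p = 82 − 41.774 = 40.23 dB.

40.2 dB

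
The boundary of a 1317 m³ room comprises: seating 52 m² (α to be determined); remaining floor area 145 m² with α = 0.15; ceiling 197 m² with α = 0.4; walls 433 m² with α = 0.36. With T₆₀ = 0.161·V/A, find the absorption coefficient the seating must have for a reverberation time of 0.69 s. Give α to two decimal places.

From T₆₀ = 0.161·V/A, the target T₆₀ = 0.69 s needs A = 0.161·1317/0.69 = 307.30 m².
Absorption from the other surfaces = 145·0.15 + 197·0.4 + 433·0.36 = 256.43 m², so the seating must supply 50.87 m² over 52 m².
α = 50.87/52 = 0.978.

0.98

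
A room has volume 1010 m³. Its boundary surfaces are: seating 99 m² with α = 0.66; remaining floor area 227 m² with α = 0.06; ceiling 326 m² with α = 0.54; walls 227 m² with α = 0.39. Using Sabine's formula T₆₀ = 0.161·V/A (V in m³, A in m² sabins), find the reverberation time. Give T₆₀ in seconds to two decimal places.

Total absorption A = 99·0.66 + 227·0.06 + 326·0.54 + 227·0.39 = 343.53 m² sabins.
T₆₀ = 0.161 × 1010 / 343.53 = 0.473 s.

0.47 s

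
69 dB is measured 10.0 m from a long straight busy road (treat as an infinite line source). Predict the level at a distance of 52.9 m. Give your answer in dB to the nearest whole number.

62 dB

For a line source, L₂ = L₁ − 10·log₁₀(r₂/r₁).
L₂ = 69 − 10·log₁₀(52.9/10.0) = 69 − 7.235 = 61.77 dB.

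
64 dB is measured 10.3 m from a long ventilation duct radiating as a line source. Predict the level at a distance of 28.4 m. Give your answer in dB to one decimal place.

Cylindrical spreading from a line source gives a 10·log₁₀(r₂/r₁) drop.
L₂ = 64 − 10·log₁₀(28.4/10.3) = 64 − 4.405 = 59.60 dB.

59.6 dB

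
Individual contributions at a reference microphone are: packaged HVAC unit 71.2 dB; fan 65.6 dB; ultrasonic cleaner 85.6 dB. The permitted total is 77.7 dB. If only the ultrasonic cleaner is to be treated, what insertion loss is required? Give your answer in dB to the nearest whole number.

9 dB

The untreated sources together contribute 10^(71.2/10) + 10^(65.6/10) = 1.681e+07, i.e. 72.26 dB.
The limit corresponds to 10^(77.7/10) = 5.888e+07; subtracting the fixed part leaves 4.207e+07 for the ultrasonic cleaner, i.e. 76.24 dB.
Required insertion loss = 85.6 − 76.24 = 9.36 dB.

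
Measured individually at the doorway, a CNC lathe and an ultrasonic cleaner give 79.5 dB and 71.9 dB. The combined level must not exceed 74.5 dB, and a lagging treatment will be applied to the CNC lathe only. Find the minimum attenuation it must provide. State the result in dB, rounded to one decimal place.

8.5 dB

Fixed contribution from the other source: Σ 10^(L/10) = 10^(71.9/10) = 1.549e+07 (71.90 dB).
To meet 74.5 dB overall, the treated CNC lathe may contribute at most 10^(74.5/10) − 1.549e+07 = 1.270e+07, i.e. 71.04 dB.
So the CNC lathe must be reduced from 79.5 to 71.04 dB: IL = 8.46 dB.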